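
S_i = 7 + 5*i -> [7, 12, 17, 22, 27]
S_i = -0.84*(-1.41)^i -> [-0.84, 1.18, -1.67, 2.35, -3.32]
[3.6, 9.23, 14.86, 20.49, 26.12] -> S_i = 3.60 + 5.63*i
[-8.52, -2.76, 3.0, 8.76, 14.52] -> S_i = -8.52 + 5.76*i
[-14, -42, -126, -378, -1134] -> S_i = -14*3^i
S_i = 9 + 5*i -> [9, 14, 19, 24, 29]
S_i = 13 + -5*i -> [13, 8, 3, -2, -7]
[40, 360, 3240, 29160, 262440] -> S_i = 40*9^i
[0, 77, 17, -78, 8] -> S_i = Random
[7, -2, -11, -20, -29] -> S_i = 7 + -9*i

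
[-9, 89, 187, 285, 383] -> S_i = -9 + 98*i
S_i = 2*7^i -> [2, 14, 98, 686, 4802]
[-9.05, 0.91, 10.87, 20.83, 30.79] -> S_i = -9.05 + 9.96*i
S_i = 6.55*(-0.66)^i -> [6.55, -4.32, 2.85, -1.88, 1.24]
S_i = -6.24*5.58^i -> [-6.24, -34.82, -194.29, -1084.14, -6049.53]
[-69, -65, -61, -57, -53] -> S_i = -69 + 4*i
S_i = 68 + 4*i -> [68, 72, 76, 80, 84]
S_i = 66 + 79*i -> [66, 145, 224, 303, 382]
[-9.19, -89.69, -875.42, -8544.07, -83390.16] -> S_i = -9.19*9.76^i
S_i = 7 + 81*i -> [7, 88, 169, 250, 331]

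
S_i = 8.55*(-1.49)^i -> [8.55, -12.74, 18.98, -28.28, 42.14]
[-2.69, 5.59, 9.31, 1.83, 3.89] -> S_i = Random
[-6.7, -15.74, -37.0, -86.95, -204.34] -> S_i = -6.70*2.35^i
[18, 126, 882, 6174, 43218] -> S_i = 18*7^i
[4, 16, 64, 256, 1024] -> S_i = 4*4^i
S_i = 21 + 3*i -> [21, 24, 27, 30, 33]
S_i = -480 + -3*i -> [-480, -483, -486, -489, -492]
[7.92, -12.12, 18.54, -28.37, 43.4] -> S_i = 7.92*(-1.53)^i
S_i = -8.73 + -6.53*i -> [-8.73, -15.26, -21.79, -28.32, -34.85]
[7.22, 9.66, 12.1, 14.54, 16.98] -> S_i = 7.22 + 2.44*i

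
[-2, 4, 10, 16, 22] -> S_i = -2 + 6*i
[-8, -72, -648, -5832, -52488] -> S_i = -8*9^i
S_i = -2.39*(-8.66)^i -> [-2.39, 20.7, -179.24, 1552.21, -13442.17]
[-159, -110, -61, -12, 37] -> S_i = -159 + 49*i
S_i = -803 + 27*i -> [-803, -776, -749, -722, -695]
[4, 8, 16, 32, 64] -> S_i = 4*2^i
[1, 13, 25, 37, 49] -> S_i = 1 + 12*i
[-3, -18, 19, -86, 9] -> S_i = Random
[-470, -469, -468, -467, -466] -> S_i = -470 + 1*i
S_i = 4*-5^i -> [4, -20, 100, -500, 2500]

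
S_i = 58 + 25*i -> [58, 83, 108, 133, 158]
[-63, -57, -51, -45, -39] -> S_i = -63 + 6*i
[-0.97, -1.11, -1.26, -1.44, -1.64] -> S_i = -0.97*1.14^i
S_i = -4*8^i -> [-4, -32, -256, -2048, -16384]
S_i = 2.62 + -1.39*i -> [2.62, 1.23, -0.16, -1.55, -2.94]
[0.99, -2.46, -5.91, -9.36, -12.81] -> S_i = 0.99 + -3.45*i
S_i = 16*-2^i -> [16, -32, 64, -128, 256]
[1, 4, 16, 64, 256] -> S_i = 1*4^i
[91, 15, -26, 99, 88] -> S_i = Random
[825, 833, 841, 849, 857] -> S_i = 825 + 8*i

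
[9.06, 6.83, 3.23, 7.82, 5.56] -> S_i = Random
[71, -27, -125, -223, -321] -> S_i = 71 + -98*i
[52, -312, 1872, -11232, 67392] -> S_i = 52*-6^i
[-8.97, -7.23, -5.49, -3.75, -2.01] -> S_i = -8.97 + 1.74*i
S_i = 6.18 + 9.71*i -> [6.18, 15.89, 25.6, 35.31, 45.02]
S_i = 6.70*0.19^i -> [6.7, 1.27, 0.24, 0.05, 0.01]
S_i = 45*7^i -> [45, 315, 2205, 15435, 108045]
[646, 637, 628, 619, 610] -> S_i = 646 + -9*i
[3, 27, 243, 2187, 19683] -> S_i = 3*9^i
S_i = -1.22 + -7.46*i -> [-1.22, -8.68, -16.14, -23.6, -31.06]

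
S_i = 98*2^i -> [98, 196, 392, 784, 1568]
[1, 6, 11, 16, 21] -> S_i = 1 + 5*i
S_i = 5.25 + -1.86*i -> [5.25, 3.39, 1.53, -0.33, -2.19]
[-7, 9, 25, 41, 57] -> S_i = -7 + 16*i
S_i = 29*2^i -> [29, 58, 116, 232, 464]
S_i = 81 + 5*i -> [81, 86, 91, 96, 101]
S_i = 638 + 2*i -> [638, 640, 642, 644, 646]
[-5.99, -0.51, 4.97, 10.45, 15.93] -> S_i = -5.99 + 5.48*i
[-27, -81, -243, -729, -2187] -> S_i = -27*3^i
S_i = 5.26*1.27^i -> [5.26, 6.68, 8.48, 10.77, 13.68]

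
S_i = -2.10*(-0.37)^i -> [-2.1, 0.78, -0.29, 0.11, -0.04]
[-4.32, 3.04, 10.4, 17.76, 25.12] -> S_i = -4.32 + 7.36*i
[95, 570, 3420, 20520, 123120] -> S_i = 95*6^i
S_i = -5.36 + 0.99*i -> [-5.36, -4.37, -3.38, -2.39, -1.4]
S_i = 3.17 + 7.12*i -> [3.17, 10.29, 17.41, 24.53, 31.65]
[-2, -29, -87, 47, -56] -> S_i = Random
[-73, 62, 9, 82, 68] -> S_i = Random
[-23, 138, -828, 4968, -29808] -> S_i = -23*-6^i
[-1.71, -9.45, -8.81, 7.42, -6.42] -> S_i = Random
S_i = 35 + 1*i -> [35, 36, 37, 38, 39]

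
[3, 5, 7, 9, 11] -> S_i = 3 + 2*i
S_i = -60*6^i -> [-60, -360, -2160, -12960, -77760]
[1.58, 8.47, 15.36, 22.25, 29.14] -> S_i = 1.58 + 6.89*i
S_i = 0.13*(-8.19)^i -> [0.13, -1.06, 8.72, -71.42, 584.9]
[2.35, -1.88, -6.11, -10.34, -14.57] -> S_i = 2.35 + -4.23*i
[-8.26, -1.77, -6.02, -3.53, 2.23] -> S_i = Random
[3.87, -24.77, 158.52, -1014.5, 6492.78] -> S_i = 3.87*(-6.40)^i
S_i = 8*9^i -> [8, 72, 648, 5832, 52488]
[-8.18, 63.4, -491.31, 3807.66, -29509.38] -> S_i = -8.18*(-7.75)^i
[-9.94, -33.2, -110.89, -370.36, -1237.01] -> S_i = -9.94*3.34^i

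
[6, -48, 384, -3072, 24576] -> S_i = 6*-8^i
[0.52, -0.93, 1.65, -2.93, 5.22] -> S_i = 0.52*(-1.78)^i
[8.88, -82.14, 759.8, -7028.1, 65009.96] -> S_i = 8.88*(-9.25)^i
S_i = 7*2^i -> [7, 14, 28, 56, 112]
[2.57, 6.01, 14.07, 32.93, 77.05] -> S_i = 2.57*2.34^i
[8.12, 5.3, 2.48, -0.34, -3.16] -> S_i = 8.12 + -2.82*i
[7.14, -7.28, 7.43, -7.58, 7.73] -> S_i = 7.14*(-1.02)^i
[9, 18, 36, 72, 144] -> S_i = 9*2^i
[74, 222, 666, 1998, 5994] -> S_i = 74*3^i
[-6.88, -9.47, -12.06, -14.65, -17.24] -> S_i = -6.88 + -2.59*i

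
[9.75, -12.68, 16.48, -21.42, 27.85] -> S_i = 9.75*(-1.30)^i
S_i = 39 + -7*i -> [39, 32, 25, 18, 11]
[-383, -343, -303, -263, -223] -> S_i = -383 + 40*i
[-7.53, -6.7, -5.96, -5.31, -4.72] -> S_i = -7.53*0.89^i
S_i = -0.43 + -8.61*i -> [-0.43, -9.04, -17.65, -26.26, -34.87]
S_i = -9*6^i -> [-9, -54, -324, -1944, -11664]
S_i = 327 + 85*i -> [327, 412, 497, 582, 667]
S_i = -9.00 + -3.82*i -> [-9.0, -12.82, -16.64, -20.46, -24.28]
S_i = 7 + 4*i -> [7, 11, 15, 19, 23]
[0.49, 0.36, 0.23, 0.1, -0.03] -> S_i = 0.49 + -0.13*i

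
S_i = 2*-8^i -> [2, -16, 128, -1024, 8192]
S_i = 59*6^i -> [59, 354, 2124, 12744, 76464]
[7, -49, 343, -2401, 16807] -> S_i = 7*-7^i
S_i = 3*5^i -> [3, 15, 75, 375, 1875]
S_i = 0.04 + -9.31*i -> [0.04, -9.27, -18.58, -27.89, -37.2]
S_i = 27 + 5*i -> [27, 32, 37, 42, 47]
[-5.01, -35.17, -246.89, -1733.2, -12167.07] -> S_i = -5.01*7.02^i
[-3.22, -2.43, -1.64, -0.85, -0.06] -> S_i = -3.22 + 0.79*i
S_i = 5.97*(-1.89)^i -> [5.97, -11.28, 21.33, -40.31, 76.18]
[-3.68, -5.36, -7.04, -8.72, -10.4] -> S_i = -3.68 + -1.68*i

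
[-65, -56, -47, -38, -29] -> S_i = -65 + 9*i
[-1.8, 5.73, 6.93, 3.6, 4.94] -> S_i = Random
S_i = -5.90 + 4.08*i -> [-5.9, -1.82, 2.26, 6.34, 10.42]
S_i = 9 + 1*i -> [9, 10, 11, 12, 13]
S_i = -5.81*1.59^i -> [-5.81, -9.24, -14.69, -23.35, -37.13]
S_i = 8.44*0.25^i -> [8.44, 2.11, 0.53, 0.13, 0.03]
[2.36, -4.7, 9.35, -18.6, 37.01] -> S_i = 2.36*(-1.99)^i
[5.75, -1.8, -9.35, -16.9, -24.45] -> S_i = 5.75 + -7.55*i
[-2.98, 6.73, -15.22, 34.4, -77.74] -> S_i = -2.98*(-2.26)^i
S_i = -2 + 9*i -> [-2, 7, 16, 25, 34]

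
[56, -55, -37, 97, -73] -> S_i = Random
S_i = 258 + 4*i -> [258, 262, 266, 270, 274]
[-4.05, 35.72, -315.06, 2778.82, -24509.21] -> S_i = -4.05*(-8.82)^i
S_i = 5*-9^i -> [5, -45, 405, -3645, 32805]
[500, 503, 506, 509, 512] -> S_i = 500 + 3*i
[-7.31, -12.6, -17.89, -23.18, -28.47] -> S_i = -7.31 + -5.29*i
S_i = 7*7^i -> [7, 49, 343, 2401, 16807]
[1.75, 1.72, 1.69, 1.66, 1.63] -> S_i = 1.75 + -0.03*i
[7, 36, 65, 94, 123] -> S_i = 7 + 29*i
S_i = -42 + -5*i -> [-42, -47, -52, -57, -62]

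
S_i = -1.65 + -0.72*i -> [-1.65, -2.37, -3.09, -3.81, -4.53]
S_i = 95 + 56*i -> [95, 151, 207, 263, 319]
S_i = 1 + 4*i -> [1, 5, 9, 13, 17]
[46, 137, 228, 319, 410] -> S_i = 46 + 91*i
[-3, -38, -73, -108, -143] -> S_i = -3 + -35*i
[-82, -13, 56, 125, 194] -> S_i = -82 + 69*i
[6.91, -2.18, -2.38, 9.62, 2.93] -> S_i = Random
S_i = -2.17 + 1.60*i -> [-2.17, -0.57, 1.03, 2.63, 4.23]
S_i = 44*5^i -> [44, 220, 1100, 5500, 27500]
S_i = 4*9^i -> [4, 36, 324, 2916, 26244]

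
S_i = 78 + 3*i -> [78, 81, 84, 87, 90]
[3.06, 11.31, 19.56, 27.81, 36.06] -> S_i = 3.06 + 8.25*i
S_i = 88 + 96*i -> [88, 184, 280, 376, 472]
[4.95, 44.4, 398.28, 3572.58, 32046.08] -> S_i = 4.95*8.97^i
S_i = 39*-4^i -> [39, -156, 624, -2496, 9984]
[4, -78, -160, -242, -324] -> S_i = 4 + -82*i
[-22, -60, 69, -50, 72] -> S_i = Random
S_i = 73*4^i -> [73, 292, 1168, 4672, 18688]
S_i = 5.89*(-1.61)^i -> [5.89, -9.48, 15.27, -24.58, 39.57]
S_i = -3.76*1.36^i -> [-3.76, -5.11, -6.95, -9.46, -12.86]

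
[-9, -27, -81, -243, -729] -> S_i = -9*3^i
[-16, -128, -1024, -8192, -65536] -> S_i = -16*8^i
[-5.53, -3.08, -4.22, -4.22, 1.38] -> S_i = Random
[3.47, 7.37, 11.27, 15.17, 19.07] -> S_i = 3.47 + 3.90*i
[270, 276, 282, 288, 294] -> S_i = 270 + 6*i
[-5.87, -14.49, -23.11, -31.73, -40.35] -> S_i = -5.87 + -8.62*i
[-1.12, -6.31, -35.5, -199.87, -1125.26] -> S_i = -1.12*5.63^i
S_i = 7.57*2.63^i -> [7.57, 19.91, 52.36, 137.71, 362.18]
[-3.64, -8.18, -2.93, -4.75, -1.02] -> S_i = Random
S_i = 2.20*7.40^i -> [2.2, 16.28, 120.47, 891.49, 6597.05]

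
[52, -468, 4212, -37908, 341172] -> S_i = 52*-9^i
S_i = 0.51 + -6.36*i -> [0.51, -5.85, -12.21, -18.57, -24.93]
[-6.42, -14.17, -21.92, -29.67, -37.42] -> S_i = -6.42 + -7.75*i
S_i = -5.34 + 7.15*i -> [-5.34, 1.81, 8.96, 16.11, 23.26]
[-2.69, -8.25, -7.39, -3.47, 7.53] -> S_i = Random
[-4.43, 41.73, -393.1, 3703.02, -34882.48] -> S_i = -4.43*(-9.42)^i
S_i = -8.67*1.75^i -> [-8.67, -15.17, -26.55, -46.47, -81.32]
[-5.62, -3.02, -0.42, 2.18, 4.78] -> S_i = -5.62 + 2.60*i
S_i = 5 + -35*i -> [5, -30, -65, -100, -135]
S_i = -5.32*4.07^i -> [-5.32, -21.65, -88.13, -358.67, -1459.79]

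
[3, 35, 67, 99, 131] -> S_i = 3 + 32*i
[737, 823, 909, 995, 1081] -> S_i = 737 + 86*i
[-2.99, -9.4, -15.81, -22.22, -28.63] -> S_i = -2.99 + -6.41*i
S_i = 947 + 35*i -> [947, 982, 1017, 1052, 1087]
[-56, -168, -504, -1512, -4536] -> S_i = -56*3^i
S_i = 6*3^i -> [6, 18, 54, 162, 486]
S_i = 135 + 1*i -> [135, 136, 137, 138, 139]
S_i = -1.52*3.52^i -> [-1.52, -5.35, -18.83, -66.29, -233.35]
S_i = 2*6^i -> [2, 12, 72, 432, 2592]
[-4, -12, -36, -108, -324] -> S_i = -4*3^i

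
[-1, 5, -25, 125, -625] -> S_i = -1*-5^i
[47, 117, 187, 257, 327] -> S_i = 47 + 70*i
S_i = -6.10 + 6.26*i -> [-6.1, 0.16, 6.42, 12.68, 18.94]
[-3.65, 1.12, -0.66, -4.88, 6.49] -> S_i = Random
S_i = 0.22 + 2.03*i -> [0.22, 2.25, 4.28, 6.31, 8.34]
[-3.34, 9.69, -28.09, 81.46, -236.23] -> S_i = -3.34*(-2.90)^i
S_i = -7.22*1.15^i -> [-7.22, -8.3, -9.55, -10.98, -12.63]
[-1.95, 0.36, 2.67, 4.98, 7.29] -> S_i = -1.95 + 2.31*i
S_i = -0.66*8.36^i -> [-0.66, -5.52, -46.13, -385.62, -3223.81]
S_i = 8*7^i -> [8, 56, 392, 2744, 19208]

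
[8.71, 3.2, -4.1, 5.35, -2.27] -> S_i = Random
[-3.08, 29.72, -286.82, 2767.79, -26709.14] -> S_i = -3.08*(-9.65)^i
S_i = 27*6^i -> [27, 162, 972, 5832, 34992]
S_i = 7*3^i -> [7, 21, 63, 189, 567]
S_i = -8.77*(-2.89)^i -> [-8.77, 25.35, -73.25, 211.69, -611.77]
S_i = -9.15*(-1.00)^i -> [-9.15, 9.15, -9.15, 9.15, -9.15]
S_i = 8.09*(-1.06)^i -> [8.09, -8.58, 9.09, -9.64, 10.21]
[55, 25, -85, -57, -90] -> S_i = Random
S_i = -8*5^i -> [-8, -40, -200, -1000, -5000]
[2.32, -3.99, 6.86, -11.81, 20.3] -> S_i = 2.32*(-1.72)^i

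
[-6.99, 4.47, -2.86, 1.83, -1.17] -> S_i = -6.99*(-0.64)^i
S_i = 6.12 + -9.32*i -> [6.12, -3.2, -12.52, -21.84, -31.16]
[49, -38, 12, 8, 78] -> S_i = Random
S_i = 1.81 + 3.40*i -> [1.81, 5.21, 8.61, 12.01, 15.41]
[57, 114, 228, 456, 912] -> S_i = 57*2^i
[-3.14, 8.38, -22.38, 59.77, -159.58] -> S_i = -3.14*(-2.67)^i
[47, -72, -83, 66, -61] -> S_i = Random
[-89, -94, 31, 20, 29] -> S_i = Random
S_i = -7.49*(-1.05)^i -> [-7.49, 7.86, -8.26, 8.67, -9.1]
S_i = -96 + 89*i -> [-96, -7, 82, 171, 260]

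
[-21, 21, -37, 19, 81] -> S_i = Random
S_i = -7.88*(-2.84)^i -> [-7.88, 22.38, -63.56, 180.5, -512.62]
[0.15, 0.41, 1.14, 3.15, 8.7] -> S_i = 0.15*2.76^i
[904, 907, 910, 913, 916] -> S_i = 904 + 3*i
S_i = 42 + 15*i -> [42, 57, 72, 87, 102]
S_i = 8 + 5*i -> [8, 13, 18, 23, 28]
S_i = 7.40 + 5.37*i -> [7.4, 12.77, 18.14, 23.51, 28.88]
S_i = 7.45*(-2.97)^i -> [7.45, -22.13, 65.72, -195.18, 579.67]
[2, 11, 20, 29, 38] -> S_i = 2 + 9*i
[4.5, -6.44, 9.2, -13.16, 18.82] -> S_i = 4.50*(-1.43)^i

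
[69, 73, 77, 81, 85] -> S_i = 69 + 4*i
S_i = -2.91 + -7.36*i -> [-2.91, -10.27, -17.63, -24.99, -32.35]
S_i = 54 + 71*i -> [54, 125, 196, 267, 338]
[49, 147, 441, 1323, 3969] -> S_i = 49*3^i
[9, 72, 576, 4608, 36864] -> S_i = 9*8^i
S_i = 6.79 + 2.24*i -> [6.79, 9.03, 11.27, 13.51, 15.75]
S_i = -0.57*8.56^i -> [-0.57, -4.88, -41.77, -357.52, -3060.34]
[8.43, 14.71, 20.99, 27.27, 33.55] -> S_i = 8.43 + 6.28*i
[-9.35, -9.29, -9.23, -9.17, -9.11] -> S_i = -9.35 + 0.06*i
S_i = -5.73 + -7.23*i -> [-5.73, -12.96, -20.19, -27.42, -34.65]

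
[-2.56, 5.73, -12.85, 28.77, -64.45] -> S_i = -2.56*(-2.24)^i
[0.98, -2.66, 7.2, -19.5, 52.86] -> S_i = 0.98*(-2.71)^i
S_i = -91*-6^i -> [-91, 546, -3276, 19656, -117936]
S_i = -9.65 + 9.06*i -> [-9.65, -0.59, 8.47, 17.53, 26.59]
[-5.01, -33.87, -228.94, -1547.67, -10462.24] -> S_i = -5.01*6.76^i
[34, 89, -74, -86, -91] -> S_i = Random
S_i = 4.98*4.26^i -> [4.98, 21.21, 90.38, 385.0, 1640.09]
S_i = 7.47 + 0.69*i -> [7.47, 8.16, 8.85, 9.54, 10.23]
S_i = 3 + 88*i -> [3, 91, 179, 267, 355]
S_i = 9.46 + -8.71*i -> [9.46, 0.75, -7.96, -16.67, -25.38]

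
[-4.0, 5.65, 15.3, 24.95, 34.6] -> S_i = -4.00 + 9.65*i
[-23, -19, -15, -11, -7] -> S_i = -23 + 4*i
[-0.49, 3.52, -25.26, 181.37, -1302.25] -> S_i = -0.49*(-7.18)^i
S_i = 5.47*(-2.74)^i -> [5.47, -14.99, 41.07, -112.52, 308.31]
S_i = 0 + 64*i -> [0, 64, 128, 192, 256]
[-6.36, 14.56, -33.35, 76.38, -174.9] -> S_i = -6.36*(-2.29)^i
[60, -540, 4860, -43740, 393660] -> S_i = 60*-9^i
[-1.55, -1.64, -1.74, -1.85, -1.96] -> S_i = -1.55*1.06^i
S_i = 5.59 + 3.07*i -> [5.59, 8.66, 11.73, 14.8, 17.87]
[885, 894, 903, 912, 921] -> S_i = 885 + 9*i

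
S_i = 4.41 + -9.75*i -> [4.41, -5.34, -15.09, -24.84, -34.59]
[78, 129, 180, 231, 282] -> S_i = 78 + 51*i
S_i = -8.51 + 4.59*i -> [-8.51, -3.92, 0.67, 5.26, 9.85]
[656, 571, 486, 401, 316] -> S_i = 656 + -85*i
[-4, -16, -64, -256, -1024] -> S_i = -4*4^i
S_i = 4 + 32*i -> [4, 36, 68, 100, 132]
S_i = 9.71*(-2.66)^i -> [9.71, -25.83, 68.7, -182.75, 486.12]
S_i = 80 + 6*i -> [80, 86, 92, 98, 104]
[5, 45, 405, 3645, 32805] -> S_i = 5*9^i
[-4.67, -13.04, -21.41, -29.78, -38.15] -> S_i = -4.67 + -8.37*i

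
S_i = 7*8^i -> [7, 56, 448, 3584, 28672]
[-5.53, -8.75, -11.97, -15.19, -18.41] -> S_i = -5.53 + -3.22*i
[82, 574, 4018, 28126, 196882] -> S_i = 82*7^i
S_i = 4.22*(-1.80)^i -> [4.22, -7.6, 13.67, -24.61, 44.3]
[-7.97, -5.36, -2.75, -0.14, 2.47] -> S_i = -7.97 + 2.61*i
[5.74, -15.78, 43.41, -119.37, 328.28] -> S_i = 5.74*(-2.75)^i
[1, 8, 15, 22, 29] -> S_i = 1 + 7*i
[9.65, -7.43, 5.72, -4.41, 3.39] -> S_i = 9.65*(-0.77)^i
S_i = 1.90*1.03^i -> [1.9, 1.96, 2.02, 2.08, 2.14]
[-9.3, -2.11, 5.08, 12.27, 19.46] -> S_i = -9.30 + 7.19*i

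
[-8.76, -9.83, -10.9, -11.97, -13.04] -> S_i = -8.76 + -1.07*i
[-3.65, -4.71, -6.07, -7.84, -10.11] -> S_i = -3.65*1.29^i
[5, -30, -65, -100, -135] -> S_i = 5 + -35*i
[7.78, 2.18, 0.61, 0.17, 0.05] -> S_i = 7.78*0.28^i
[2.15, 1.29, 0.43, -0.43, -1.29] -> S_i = 2.15 + -0.86*i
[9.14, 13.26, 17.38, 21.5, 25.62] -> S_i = 9.14 + 4.12*i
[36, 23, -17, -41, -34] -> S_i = Random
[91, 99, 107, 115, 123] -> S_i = 91 + 8*i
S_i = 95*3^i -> [95, 285, 855, 2565, 7695]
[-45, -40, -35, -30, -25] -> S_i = -45 + 5*i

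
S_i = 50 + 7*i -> [50, 57, 64, 71, 78]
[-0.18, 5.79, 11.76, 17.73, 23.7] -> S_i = -0.18 + 5.97*i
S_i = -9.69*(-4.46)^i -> [-9.69, 43.22, -192.75, 859.66, -3834.1]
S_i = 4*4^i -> [4, 16, 64, 256, 1024]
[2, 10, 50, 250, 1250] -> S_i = 2*5^i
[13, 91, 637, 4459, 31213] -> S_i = 13*7^i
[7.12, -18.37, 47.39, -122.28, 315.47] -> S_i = 7.12*(-2.58)^i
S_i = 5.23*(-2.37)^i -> [5.23, -12.4, 29.38, -69.62, 165.0]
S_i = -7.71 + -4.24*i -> [-7.71, -11.95, -16.19, -20.43, -24.67]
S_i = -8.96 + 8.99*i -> [-8.96, 0.03, 9.02, 18.01, 27.0]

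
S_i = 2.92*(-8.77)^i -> [2.92, -25.61, 224.59, -1969.62, 17273.54]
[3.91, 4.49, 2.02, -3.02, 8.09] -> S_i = Random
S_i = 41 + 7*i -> [41, 48, 55, 62, 69]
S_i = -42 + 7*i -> [-42, -35, -28, -21, -14]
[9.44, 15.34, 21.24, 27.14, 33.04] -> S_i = 9.44 + 5.90*i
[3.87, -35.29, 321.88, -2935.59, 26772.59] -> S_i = 3.87*(-9.12)^i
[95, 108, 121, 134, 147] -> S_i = 95 + 13*i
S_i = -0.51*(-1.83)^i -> [-0.51, 0.93, -1.71, 3.13, -5.72]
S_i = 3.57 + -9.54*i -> [3.57, -5.97, -15.51, -25.05, -34.59]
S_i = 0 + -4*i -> [0, -4, -8, -12, -16]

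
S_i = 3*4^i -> [3, 12, 48, 192, 768]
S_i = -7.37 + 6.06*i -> [-7.37, -1.31, 4.75, 10.81, 16.87]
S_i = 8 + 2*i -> [8, 10, 12, 14, 16]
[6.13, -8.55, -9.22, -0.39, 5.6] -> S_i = Random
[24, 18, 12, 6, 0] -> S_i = 24 + -6*i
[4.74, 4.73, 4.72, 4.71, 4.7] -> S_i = 4.74 + -0.01*i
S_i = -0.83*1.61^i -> [-0.83, -1.34, -2.15, -3.46, -5.58]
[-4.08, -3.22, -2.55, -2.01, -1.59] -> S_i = -4.08*0.79^i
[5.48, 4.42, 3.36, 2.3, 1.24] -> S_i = 5.48 + -1.06*i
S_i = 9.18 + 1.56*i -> [9.18, 10.74, 12.3, 13.86, 15.42]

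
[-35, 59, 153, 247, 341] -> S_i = -35 + 94*i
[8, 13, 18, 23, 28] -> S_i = 8 + 5*i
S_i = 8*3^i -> [8, 24, 72, 216, 648]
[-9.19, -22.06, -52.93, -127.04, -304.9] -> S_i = -9.19*2.40^i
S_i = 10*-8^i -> [10, -80, 640, -5120, 40960]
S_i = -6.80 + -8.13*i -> [-6.8, -14.93, -23.06, -31.19, -39.32]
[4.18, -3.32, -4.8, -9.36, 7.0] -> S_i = Random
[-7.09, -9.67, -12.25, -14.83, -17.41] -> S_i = -7.09 + -2.58*i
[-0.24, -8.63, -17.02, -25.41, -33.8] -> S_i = -0.24 + -8.39*i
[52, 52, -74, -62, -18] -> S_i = Random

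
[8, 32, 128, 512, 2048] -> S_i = 8*4^i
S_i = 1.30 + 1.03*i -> [1.3, 2.33, 3.36, 4.39, 5.42]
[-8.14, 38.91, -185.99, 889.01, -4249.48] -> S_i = -8.14*(-4.78)^i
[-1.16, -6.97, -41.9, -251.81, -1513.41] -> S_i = -1.16*6.01^i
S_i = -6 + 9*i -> [-6, 3, 12, 21, 30]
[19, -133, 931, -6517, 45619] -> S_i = 19*-7^i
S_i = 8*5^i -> [8, 40, 200, 1000, 5000]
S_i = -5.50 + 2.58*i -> [-5.5, -2.92, -0.34, 2.24, 4.82]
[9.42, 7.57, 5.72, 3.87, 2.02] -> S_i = 9.42 + -1.85*i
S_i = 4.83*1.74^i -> [4.83, 8.4, 14.62, 25.44, 44.27]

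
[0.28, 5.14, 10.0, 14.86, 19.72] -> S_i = 0.28 + 4.86*i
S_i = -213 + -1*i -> [-213, -214, -215, -216, -217]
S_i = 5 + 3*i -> [5, 8, 11, 14, 17]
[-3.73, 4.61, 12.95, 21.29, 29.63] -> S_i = -3.73 + 8.34*i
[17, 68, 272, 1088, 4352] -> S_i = 17*4^i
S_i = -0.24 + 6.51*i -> [-0.24, 6.27, 12.78, 19.29, 25.8]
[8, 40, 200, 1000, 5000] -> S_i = 8*5^i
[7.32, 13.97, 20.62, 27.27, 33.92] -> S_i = 7.32 + 6.65*i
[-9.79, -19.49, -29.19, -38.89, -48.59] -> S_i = -9.79 + -9.70*i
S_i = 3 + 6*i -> [3, 9, 15, 21, 27]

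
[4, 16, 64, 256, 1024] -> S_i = 4*4^i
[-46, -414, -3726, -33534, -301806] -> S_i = -46*9^i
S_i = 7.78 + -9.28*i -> [7.78, -1.5, -10.78, -20.06, -29.34]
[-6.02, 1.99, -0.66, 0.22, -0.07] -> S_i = -6.02*(-0.33)^i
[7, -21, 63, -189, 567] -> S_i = 7*-3^i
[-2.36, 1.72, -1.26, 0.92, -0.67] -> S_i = -2.36*(-0.73)^i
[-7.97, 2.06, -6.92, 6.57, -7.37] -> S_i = Random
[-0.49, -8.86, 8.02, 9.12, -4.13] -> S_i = Random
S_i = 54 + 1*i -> [54, 55, 56, 57, 58]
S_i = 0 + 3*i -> [0, 3, 6, 9, 12]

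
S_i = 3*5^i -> [3, 15, 75, 375, 1875]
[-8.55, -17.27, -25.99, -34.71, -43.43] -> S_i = -8.55 + -8.72*i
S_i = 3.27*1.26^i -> [3.27, 4.12, 5.19, 6.54, 8.24]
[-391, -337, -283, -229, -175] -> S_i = -391 + 54*i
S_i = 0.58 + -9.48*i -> [0.58, -8.9, -18.38, -27.86, -37.34]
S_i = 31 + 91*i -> [31, 122, 213, 304, 395]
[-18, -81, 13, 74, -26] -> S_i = Random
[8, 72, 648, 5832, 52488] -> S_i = 8*9^i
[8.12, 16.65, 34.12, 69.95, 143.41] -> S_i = 8.12*2.05^i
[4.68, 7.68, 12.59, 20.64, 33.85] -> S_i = 4.68*1.64^i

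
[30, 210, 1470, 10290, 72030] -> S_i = 30*7^i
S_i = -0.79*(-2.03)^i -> [-0.79, 1.6, -3.26, 6.61, -13.42]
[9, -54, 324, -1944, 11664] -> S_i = 9*-6^i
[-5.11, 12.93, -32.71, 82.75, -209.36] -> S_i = -5.11*(-2.53)^i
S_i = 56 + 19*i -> [56, 75, 94, 113, 132]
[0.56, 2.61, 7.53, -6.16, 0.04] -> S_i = Random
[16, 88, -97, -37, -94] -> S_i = Random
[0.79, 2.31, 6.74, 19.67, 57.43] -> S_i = 0.79*2.92^i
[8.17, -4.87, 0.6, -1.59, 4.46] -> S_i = Random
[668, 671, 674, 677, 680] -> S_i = 668 + 3*i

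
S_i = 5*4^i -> [5, 20, 80, 320, 1280]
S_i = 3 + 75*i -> [3, 78, 153, 228, 303]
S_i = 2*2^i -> [2, 4, 8, 16, 32]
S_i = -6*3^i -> [-6, -18, -54, -162, -486]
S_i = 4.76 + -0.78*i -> [4.76, 3.98, 3.2, 2.42, 1.64]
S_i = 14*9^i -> [14, 126, 1134, 10206, 91854]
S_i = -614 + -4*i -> [-614, -618, -622, -626, -630]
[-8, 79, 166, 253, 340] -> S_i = -8 + 87*i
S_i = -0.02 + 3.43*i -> [-0.02, 3.41, 6.84, 10.27, 13.7]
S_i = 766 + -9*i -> [766, 757, 748, 739, 730]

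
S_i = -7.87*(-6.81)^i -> [-7.87, 53.59, -364.98, 2485.51, -16926.34]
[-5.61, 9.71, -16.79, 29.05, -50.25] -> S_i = -5.61*(-1.73)^i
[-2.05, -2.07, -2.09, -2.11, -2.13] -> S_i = -2.05 + -0.02*i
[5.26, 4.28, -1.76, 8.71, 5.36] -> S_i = Random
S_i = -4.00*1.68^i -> [-4.0, -6.72, -11.29, -18.97, -31.86]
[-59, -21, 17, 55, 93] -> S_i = -59 + 38*i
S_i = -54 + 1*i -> [-54, -53, -52, -51, -50]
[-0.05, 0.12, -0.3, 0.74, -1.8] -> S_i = -0.05*(-2.45)^i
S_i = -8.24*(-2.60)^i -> [-8.24, 21.42, -55.7, 144.83, -376.55]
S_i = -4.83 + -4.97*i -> [-4.83, -9.8, -14.77, -19.74, -24.71]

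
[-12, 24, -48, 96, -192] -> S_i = -12*-2^i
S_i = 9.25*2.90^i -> [9.25, 26.82, 77.79, 225.6, 654.23]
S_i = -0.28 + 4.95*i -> [-0.28, 4.67, 9.62, 14.57, 19.52]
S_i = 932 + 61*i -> [932, 993, 1054, 1115, 1176]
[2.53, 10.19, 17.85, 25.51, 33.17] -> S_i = 2.53 + 7.66*i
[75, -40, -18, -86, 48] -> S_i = Random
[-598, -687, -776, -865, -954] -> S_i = -598 + -89*i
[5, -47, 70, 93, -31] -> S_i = Random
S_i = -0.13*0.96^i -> [-0.13, -0.12, -0.12, -0.12, -0.11]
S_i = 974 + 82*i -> [974, 1056, 1138, 1220, 1302]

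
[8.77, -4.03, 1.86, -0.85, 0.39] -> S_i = 8.77*(-0.46)^i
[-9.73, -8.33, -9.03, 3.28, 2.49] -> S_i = Random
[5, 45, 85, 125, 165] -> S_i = 5 + 40*i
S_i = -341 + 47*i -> [-341, -294, -247, -200, -153]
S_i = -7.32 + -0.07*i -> [-7.32, -7.39, -7.46, -7.53, -7.6]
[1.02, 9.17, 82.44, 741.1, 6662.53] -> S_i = 1.02*8.99^i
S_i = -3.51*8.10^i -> [-3.51, -28.43, -230.29, -1865.36, -15109.4]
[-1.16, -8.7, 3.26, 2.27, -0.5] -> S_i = Random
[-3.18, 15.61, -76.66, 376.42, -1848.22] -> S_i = -3.18*(-4.91)^i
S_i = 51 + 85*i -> [51, 136, 221, 306, 391]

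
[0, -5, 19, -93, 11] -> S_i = Random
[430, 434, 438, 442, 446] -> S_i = 430 + 4*i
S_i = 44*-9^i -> [44, -396, 3564, -32076, 288684]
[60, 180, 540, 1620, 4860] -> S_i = 60*3^i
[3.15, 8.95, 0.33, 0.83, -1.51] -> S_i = Random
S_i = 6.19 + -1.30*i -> [6.19, 4.89, 3.59, 2.29, 0.99]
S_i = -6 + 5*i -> [-6, -1, 4, 9, 14]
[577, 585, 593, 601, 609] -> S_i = 577 + 8*i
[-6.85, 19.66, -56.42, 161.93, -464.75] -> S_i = -6.85*(-2.87)^i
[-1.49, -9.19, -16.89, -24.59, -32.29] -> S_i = -1.49 + -7.70*i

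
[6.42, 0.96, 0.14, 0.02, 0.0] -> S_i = 6.42*0.15^i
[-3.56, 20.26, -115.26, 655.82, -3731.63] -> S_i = -3.56*(-5.69)^i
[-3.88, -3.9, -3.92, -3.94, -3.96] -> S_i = -3.88 + -0.02*i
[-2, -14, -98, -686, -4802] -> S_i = -2*7^i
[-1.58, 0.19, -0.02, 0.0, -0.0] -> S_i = -1.58*(-0.12)^i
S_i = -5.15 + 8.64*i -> [-5.15, 3.49, 12.13, 20.77, 29.41]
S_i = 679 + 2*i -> [679, 681, 683, 685, 687]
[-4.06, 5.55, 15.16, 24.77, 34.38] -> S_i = -4.06 + 9.61*i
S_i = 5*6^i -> [5, 30, 180, 1080, 6480]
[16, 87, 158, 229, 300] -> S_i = 16 + 71*i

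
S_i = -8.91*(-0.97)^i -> [-8.91, 8.64, -8.38, 8.13, -7.89]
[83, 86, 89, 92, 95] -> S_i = 83 + 3*i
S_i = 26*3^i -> [26, 78, 234, 702, 2106]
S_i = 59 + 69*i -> [59, 128, 197, 266, 335]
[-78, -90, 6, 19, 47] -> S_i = Random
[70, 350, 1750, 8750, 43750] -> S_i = 70*5^i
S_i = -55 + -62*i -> [-55, -117, -179, -241, -303]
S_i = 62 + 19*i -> [62, 81, 100, 119, 138]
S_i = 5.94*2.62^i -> [5.94, 15.56, 40.77, 106.83, 279.89]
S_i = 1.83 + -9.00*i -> [1.83, -7.17, -16.17, -25.17, -34.17]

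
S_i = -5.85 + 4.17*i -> [-5.85, -1.68, 2.49, 6.66, 10.83]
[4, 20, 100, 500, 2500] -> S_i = 4*5^i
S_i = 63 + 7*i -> [63, 70, 77, 84, 91]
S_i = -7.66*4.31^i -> [-7.66, -33.01, -142.29, -613.28, -2643.25]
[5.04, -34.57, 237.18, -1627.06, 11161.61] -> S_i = 5.04*(-6.86)^i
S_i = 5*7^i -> [5, 35, 245, 1715, 12005]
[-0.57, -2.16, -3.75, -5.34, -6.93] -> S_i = -0.57 + -1.59*i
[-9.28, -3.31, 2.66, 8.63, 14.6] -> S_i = -9.28 + 5.97*i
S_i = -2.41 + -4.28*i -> [-2.41, -6.69, -10.97, -15.25, -19.53]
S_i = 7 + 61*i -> [7, 68, 129, 190, 251]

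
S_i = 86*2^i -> [86, 172, 344, 688, 1376]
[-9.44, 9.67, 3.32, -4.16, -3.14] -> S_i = Random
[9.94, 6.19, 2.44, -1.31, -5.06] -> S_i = 9.94 + -3.75*i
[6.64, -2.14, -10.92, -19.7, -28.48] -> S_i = 6.64 + -8.78*i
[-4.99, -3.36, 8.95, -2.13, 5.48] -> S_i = Random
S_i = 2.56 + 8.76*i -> [2.56, 11.32, 20.08, 28.84, 37.6]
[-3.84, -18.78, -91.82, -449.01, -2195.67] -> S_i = -3.84*4.89^i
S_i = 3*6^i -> [3, 18, 108, 648, 3888]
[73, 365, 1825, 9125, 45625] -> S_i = 73*5^i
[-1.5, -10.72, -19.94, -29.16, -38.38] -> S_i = -1.50 + -9.22*i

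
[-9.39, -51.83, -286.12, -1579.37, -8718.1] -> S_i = -9.39*5.52^i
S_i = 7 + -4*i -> [7, 3, -1, -5, -9]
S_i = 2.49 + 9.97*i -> [2.49, 12.46, 22.43, 32.4, 42.37]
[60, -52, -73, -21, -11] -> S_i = Random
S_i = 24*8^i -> [24, 192, 1536, 12288, 98304]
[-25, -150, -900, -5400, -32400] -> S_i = -25*6^i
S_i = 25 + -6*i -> [25, 19, 13, 7, 1]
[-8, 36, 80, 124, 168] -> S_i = -8 + 44*i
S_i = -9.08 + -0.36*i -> [-9.08, -9.44, -9.8, -10.16, -10.52]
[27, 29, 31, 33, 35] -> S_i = 27 + 2*i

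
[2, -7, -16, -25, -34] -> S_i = 2 + -9*i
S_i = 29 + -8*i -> [29, 21, 13, 5, -3]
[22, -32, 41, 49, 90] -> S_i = Random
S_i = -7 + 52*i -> [-7, 45, 97, 149, 201]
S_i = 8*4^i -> [8, 32, 128, 512, 2048]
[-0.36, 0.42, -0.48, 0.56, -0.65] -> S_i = -0.36*(-1.16)^i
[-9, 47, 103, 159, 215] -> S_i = -9 + 56*i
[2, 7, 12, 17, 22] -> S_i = 2 + 5*i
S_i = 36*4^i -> [36, 144, 576, 2304, 9216]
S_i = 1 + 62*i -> [1, 63, 125, 187, 249]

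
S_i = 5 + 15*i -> [5, 20, 35, 50, 65]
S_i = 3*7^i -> [3, 21, 147, 1029, 7203]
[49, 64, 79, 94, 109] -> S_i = 49 + 15*i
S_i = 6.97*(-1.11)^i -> [6.97, -7.74, 8.59, -9.53, 10.58]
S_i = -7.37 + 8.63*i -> [-7.37, 1.26, 9.89, 18.52, 27.15]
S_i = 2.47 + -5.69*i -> [2.47, -3.22, -8.91, -14.6, -20.29]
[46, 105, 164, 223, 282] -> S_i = 46 + 59*i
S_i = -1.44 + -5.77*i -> [-1.44, -7.21, -12.98, -18.75, -24.52]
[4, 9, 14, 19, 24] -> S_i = 4 + 5*i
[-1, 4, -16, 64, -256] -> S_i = -1*-4^i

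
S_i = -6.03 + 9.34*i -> [-6.03, 3.31, 12.65, 21.99, 31.33]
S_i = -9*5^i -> [-9, -45, -225, -1125, -5625]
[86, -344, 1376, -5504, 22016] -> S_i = 86*-4^i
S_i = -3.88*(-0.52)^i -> [-3.88, 2.02, -1.05, 0.55, -0.28]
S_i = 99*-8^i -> [99, -792, 6336, -50688, 405504]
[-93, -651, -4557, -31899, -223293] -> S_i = -93*7^i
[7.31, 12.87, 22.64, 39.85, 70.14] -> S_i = 7.31*1.76^i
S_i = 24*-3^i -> [24, -72, 216, -648, 1944]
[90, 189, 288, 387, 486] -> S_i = 90 + 99*i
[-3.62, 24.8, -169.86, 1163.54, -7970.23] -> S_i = -3.62*(-6.85)^i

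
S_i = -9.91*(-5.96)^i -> [-9.91, 59.06, -352.02, 2098.03, -12504.28]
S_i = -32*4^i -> [-32, -128, -512, -2048, -8192]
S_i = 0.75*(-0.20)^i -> [0.75, -0.15, 0.03, -0.01, 0.0]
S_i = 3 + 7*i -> [3, 10, 17, 24, 31]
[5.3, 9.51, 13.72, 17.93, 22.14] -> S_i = 5.30 + 4.21*i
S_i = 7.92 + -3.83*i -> [7.92, 4.09, 0.26, -3.57, -7.4]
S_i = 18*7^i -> [18, 126, 882, 6174, 43218]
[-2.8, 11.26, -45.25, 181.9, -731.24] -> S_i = -2.80*(-4.02)^i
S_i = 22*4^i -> [22, 88, 352, 1408, 5632]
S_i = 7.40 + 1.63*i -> [7.4, 9.03, 10.66, 12.29, 13.92]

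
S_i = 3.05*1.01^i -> [3.05, 3.08, 3.11, 3.14, 3.17]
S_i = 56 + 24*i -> [56, 80, 104, 128, 152]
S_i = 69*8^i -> [69, 552, 4416, 35328, 282624]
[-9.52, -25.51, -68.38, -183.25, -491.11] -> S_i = -9.52*2.68^i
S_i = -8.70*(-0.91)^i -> [-8.7, 7.92, -7.2, 6.56, -5.97]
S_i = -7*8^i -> [-7, -56, -448, -3584, -28672]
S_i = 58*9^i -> [58, 522, 4698, 42282, 380538]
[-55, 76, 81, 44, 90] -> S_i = Random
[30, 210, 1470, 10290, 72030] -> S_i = 30*7^i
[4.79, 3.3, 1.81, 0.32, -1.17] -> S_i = 4.79 + -1.49*i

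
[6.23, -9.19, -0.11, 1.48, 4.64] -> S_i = Random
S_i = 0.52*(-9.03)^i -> [0.52, -4.7, 42.4, -382.88, 3457.44]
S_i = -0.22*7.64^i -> [-0.22, -1.68, -12.84, -98.11, -749.54]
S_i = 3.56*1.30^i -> [3.56, 4.63, 6.02, 7.82, 10.17]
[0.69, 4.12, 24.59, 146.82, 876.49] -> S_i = 0.69*5.97^i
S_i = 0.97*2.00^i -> [0.97, 1.94, 3.88, 7.76, 15.52]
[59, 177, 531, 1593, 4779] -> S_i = 59*3^i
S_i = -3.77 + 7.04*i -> [-3.77, 3.27, 10.31, 17.35, 24.39]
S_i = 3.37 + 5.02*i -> [3.37, 8.39, 13.41, 18.43, 23.45]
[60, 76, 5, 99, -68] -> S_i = Random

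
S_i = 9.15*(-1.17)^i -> [9.15, -10.71, 12.53, -14.65, 17.15]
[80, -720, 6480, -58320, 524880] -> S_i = 80*-9^i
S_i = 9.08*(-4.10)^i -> [9.08, -37.23, 152.63, -625.8, 2565.79]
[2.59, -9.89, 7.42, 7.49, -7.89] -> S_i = Random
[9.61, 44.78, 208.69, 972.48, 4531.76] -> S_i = 9.61*4.66^i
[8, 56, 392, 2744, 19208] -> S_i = 8*7^i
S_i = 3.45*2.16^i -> [3.45, 7.45, 16.1, 34.77, 75.1]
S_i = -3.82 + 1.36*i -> [-3.82, -2.46, -1.1, 0.26, 1.62]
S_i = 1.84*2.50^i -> [1.84, 4.6, 11.5, 28.75, 71.88]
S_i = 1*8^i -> [1, 8, 64, 512, 4096]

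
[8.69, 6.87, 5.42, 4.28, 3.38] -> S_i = 8.69*0.79^i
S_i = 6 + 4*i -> [6, 10, 14, 18, 22]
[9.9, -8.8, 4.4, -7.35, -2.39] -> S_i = Random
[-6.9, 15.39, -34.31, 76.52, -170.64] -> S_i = -6.90*(-2.23)^i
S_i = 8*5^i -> [8, 40, 200, 1000, 5000]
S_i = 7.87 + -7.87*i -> [7.87, 0.0, -7.87, -15.74, -23.61]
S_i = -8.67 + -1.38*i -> [-8.67, -10.05, -11.43, -12.81, -14.19]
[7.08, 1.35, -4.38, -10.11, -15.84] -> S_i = 7.08 + -5.73*i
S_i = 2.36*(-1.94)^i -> [2.36, -4.58, 8.88, -17.23, 33.43]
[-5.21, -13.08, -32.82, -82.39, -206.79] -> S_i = -5.21*2.51^i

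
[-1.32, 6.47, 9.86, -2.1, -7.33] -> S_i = Random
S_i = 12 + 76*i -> [12, 88, 164, 240, 316]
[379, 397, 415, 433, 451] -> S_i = 379 + 18*i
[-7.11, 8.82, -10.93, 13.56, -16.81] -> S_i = -7.11*(-1.24)^i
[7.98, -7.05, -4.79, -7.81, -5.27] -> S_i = Random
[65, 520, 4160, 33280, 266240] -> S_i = 65*8^i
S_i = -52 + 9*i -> [-52, -43, -34, -25, -16]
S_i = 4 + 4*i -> [4, 8, 12, 16, 20]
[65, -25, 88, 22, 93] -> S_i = Random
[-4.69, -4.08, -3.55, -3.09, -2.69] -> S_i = -4.69*0.87^i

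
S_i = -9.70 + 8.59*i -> [-9.7, -1.11, 7.48, 16.07, 24.66]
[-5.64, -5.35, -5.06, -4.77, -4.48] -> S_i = -5.64 + 0.29*i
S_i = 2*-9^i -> [2, -18, 162, -1458, 13122]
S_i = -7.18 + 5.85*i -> [-7.18, -1.33, 4.52, 10.37, 16.22]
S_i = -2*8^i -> [-2, -16, -128, -1024, -8192]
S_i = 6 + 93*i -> [6, 99, 192, 285, 378]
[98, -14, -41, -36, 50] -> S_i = Random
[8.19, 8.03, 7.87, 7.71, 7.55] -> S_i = 8.19 + -0.16*i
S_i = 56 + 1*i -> [56, 57, 58, 59, 60]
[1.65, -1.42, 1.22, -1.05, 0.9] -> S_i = 1.65*(-0.86)^i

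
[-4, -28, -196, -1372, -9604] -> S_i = -4*7^i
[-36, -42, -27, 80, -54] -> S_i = Random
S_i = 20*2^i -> [20, 40, 80, 160, 320]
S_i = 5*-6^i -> [5, -30, 180, -1080, 6480]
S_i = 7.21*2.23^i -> [7.21, 16.08, 35.85, 79.96, 178.3]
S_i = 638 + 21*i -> [638, 659, 680, 701, 722]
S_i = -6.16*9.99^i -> [-6.16, -61.54, -614.77, -6141.54, -61353.97]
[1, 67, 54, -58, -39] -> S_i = Random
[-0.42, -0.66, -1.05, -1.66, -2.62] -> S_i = -0.42*1.58^i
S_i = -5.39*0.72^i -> [-5.39, -3.88, -2.79, -2.01, -1.45]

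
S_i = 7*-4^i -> [7, -28, 112, -448, 1792]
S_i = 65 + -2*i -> [65, 63, 61, 59, 57]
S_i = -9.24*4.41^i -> [-9.24, -40.75, -179.7, -792.48, -3494.83]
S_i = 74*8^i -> [74, 592, 4736, 37888, 303104]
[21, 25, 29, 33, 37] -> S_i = 21 + 4*i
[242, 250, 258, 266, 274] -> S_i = 242 + 8*i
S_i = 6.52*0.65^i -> [6.52, 4.24, 2.75, 1.79, 1.16]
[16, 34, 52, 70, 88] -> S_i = 16 + 18*i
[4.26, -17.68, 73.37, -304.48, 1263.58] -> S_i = 4.26*(-4.15)^i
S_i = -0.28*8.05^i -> [-0.28, -2.25, -18.14, -146.06, -1175.82]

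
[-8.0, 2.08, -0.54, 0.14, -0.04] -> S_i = -8.00*(-0.26)^i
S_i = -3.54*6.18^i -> [-3.54, -21.88, -135.2, -835.54, -5163.65]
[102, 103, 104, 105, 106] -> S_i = 102 + 1*i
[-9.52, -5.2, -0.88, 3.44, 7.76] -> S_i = -9.52 + 4.32*i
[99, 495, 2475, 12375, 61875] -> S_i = 99*5^i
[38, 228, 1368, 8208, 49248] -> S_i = 38*6^i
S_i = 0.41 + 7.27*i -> [0.41, 7.68, 14.95, 22.22, 29.49]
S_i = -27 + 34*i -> [-27, 7, 41, 75, 109]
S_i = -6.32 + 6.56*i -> [-6.32, 0.24, 6.8, 13.36, 19.92]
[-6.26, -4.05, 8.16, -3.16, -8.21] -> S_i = Random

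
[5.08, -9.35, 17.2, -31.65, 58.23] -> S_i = 5.08*(-1.84)^i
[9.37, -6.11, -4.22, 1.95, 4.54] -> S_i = Random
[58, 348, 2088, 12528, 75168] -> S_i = 58*6^i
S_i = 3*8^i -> [3, 24, 192, 1536, 12288]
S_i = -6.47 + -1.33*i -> [-6.47, -7.8, -9.13, -10.46, -11.79]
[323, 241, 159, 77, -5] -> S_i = 323 + -82*i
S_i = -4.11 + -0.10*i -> [-4.11, -4.21, -4.31, -4.41, -4.51]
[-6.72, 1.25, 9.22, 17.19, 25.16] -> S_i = -6.72 + 7.97*i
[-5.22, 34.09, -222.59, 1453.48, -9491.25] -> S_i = -5.22*(-6.53)^i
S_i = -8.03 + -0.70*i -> [-8.03, -8.73, -9.43, -10.13, -10.83]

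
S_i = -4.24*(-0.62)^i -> [-4.24, 2.63, -1.63, 1.01, -0.63]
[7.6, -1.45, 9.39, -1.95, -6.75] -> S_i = Random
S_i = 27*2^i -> [27, 54, 108, 216, 432]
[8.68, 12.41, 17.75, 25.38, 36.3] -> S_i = 8.68*1.43^i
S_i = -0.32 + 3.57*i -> [-0.32, 3.25, 6.82, 10.39, 13.96]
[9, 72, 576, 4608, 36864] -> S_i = 9*8^i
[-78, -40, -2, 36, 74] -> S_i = -78 + 38*i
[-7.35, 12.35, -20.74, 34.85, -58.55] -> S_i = -7.35*(-1.68)^i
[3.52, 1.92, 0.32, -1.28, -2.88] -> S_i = 3.52 + -1.60*i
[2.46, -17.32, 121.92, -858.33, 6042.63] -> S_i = 2.46*(-7.04)^i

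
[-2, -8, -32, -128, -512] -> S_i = -2*4^i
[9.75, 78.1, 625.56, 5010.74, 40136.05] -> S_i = 9.75*8.01^i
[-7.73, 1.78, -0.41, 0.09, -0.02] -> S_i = -7.73*(-0.23)^i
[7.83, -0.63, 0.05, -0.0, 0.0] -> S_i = 7.83*(-0.08)^i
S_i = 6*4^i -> [6, 24, 96, 384, 1536]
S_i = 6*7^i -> [6, 42, 294, 2058, 14406]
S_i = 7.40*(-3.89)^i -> [7.4, -28.79, 111.98, -435.59, 1694.46]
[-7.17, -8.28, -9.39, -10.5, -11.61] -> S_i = -7.17 + -1.11*i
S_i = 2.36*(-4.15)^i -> [2.36, -9.79, 40.65, -168.68, 700.01]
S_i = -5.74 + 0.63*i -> [-5.74, -5.11, -4.48, -3.85, -3.22]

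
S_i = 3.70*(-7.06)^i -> [3.7, -26.12, 184.42, -1302.01, 9192.22]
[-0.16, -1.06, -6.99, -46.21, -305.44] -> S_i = -0.16*6.61^i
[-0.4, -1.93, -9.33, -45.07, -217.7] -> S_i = -0.40*4.83^i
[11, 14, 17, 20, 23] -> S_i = 11 + 3*i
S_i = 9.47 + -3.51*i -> [9.47, 5.96, 2.45, -1.06, -4.57]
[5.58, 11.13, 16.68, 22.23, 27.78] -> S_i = 5.58 + 5.55*i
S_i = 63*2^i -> [63, 126, 252, 504, 1008]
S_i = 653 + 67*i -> [653, 720, 787, 854, 921]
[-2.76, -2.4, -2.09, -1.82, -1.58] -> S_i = -2.76*0.87^i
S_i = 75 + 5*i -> [75, 80, 85, 90, 95]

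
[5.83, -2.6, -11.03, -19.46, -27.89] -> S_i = 5.83 + -8.43*i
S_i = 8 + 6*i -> [8, 14, 20, 26, 32]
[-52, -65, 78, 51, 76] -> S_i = Random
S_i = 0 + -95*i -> [0, -95, -190, -285, -380]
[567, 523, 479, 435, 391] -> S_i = 567 + -44*i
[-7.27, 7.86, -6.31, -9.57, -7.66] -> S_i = Random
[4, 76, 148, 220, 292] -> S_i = 4 + 72*i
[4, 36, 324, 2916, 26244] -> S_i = 4*9^i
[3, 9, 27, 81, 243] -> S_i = 3*3^i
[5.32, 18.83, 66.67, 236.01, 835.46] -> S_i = 5.32*3.54^i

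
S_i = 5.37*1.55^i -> [5.37, 8.32, 12.9, 20.0, 31.0]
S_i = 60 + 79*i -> [60, 139, 218, 297, 376]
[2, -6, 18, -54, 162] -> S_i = 2*-3^i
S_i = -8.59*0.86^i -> [-8.59, -7.39, -6.35, -5.46, -4.7]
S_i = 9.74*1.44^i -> [9.74, 14.03, 20.2, 29.08, 41.88]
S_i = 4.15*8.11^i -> [4.15, 33.66, 272.95, 2213.66, 17952.77]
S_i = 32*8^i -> [32, 256, 2048, 16384, 131072]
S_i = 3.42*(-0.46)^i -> [3.42, -1.57, 0.72, -0.33, 0.15]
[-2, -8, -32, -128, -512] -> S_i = -2*4^i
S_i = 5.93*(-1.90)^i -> [5.93, -11.27, 21.41, -40.67, 77.28]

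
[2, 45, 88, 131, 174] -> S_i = 2 + 43*i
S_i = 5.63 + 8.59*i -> [5.63, 14.22, 22.81, 31.4, 39.99]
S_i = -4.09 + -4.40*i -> [-4.09, -8.49, -12.89, -17.29, -21.69]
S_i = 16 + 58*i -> [16, 74, 132, 190, 248]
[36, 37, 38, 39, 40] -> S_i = 36 + 1*i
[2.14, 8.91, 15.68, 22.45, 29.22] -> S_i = 2.14 + 6.77*i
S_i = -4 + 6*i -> [-4, 2, 8, 14, 20]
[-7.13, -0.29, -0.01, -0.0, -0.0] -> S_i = -7.13*0.04^i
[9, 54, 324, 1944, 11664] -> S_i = 9*6^i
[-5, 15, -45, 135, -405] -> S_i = -5*-3^i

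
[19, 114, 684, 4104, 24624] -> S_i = 19*6^i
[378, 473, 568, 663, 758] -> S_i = 378 + 95*i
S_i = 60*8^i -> [60, 480, 3840, 30720, 245760]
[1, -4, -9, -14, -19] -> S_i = 1 + -5*i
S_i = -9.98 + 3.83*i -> [-9.98, -6.15, -2.32, 1.51, 5.34]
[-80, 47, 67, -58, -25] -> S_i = Random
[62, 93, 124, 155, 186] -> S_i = 62 + 31*i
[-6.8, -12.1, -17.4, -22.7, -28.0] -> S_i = -6.80 + -5.30*i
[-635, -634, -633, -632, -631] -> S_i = -635 + 1*i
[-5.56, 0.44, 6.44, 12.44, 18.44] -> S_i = -5.56 + 6.00*i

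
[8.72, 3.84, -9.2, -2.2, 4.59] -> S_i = Random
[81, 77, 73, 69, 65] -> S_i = 81 + -4*i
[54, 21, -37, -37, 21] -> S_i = Random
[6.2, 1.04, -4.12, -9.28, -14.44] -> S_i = 6.20 + -5.16*i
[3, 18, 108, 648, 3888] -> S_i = 3*6^i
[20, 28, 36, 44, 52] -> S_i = 20 + 8*i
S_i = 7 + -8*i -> [7, -1, -9, -17, -25]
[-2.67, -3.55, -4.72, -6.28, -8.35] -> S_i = -2.67*1.33^i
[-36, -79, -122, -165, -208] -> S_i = -36 + -43*i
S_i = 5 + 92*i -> [5, 97, 189, 281, 373]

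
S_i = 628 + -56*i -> [628, 572, 516, 460, 404]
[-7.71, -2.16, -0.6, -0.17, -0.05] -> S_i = -7.71*0.28^i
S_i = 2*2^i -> [2, 4, 8, 16, 32]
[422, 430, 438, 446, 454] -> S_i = 422 + 8*i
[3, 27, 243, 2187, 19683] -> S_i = 3*9^i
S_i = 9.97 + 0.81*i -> [9.97, 10.78, 11.59, 12.4, 13.21]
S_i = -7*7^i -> [-7, -49, -343, -2401, -16807]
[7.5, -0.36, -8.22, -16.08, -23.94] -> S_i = 7.50 + -7.86*i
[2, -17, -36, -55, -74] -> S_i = 2 + -19*i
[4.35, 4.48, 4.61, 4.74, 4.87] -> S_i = 4.35 + 0.13*i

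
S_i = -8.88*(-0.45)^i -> [-8.88, 4.0, -1.8, 0.81, -0.36]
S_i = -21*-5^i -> [-21, 105, -525, 2625, -13125]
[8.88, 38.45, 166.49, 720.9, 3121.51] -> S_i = 8.88*4.33^i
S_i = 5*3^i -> [5, 15, 45, 135, 405]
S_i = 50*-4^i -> [50, -200, 800, -3200, 12800]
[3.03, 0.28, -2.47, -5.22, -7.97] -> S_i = 3.03 + -2.75*i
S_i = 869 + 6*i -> [869, 875, 881, 887, 893]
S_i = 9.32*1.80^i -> [9.32, 16.78, 30.2, 54.35, 97.84]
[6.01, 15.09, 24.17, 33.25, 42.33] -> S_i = 6.01 + 9.08*i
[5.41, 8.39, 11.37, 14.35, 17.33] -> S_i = 5.41 + 2.98*i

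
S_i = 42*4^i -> [42, 168, 672, 2688, 10752]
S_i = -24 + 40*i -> [-24, 16, 56, 96, 136]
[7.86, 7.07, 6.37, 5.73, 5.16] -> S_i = 7.86*0.90^i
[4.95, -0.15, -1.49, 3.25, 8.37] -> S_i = Random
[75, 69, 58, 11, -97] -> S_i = Random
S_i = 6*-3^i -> [6, -18, 54, -162, 486]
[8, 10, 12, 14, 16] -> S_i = 8 + 2*i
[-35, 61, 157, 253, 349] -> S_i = -35 + 96*i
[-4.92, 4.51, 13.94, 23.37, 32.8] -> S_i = -4.92 + 9.43*i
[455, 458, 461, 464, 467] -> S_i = 455 + 3*i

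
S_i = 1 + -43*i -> [1, -42, -85, -128, -171]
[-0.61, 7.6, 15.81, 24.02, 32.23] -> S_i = -0.61 + 8.21*i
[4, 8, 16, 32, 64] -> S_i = 4*2^i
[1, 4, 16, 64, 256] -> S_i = 1*4^i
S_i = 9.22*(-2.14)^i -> [9.22, -19.73, 42.22, -90.36, 193.37]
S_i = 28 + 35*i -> [28, 63, 98, 133, 168]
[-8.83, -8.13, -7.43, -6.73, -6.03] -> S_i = -8.83 + 0.70*i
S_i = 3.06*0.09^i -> [3.06, 0.28, 0.02, 0.0, 0.0]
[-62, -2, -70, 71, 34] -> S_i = Random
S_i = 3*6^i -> [3, 18, 108, 648, 3888]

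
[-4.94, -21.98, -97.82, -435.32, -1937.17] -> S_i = -4.94*4.45^i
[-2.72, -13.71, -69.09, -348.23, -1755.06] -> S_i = -2.72*5.04^i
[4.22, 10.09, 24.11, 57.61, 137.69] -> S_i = 4.22*2.39^i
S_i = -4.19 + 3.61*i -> [-4.19, -0.58, 3.03, 6.64, 10.25]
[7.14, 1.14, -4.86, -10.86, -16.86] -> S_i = 7.14 + -6.00*i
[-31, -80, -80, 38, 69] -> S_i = Random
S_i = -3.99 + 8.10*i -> [-3.99, 4.11, 12.21, 20.31, 28.41]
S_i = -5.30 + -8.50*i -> [-5.3, -13.8, -22.3, -30.8, -39.3]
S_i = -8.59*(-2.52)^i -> [-8.59, 21.65, -54.55, 137.47, -346.41]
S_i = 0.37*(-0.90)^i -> [0.37, -0.33, 0.3, -0.27, 0.24]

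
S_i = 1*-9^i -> [1, -9, 81, -729, 6561]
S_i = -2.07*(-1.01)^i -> [-2.07, 2.09, -2.11, 2.13, -2.15]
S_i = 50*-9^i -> [50, -450, 4050, -36450, 328050]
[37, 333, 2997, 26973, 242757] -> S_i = 37*9^i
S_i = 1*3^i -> [1, 3, 9, 27, 81]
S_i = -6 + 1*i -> [-6, -5, -4, -3, -2]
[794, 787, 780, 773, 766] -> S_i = 794 + -7*i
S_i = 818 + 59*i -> [818, 877, 936, 995, 1054]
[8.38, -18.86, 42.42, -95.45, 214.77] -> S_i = 8.38*(-2.25)^i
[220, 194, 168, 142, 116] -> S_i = 220 + -26*i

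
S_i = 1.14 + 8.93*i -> [1.14, 10.07, 19.0, 27.93, 36.86]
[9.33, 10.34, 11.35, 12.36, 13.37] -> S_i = 9.33 + 1.01*i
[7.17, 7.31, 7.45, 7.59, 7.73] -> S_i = 7.17 + 0.14*i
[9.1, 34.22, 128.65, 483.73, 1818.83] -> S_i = 9.10*3.76^i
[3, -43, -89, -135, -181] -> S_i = 3 + -46*i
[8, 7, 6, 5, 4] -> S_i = 8 + -1*i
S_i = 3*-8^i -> [3, -24, 192, -1536, 12288]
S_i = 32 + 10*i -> [32, 42, 52, 62, 72]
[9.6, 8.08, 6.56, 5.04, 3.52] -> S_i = 9.60 + -1.52*i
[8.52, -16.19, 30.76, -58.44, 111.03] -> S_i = 8.52*(-1.90)^i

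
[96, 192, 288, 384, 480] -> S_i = 96 + 96*i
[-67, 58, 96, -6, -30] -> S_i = Random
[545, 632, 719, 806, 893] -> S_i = 545 + 87*i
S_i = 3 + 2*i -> [3, 5, 7, 9, 11]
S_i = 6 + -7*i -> [6, -1, -8, -15, -22]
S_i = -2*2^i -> [-2, -4, -8, -16, -32]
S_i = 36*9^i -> [36, 324, 2916, 26244, 236196]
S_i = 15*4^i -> [15, 60, 240, 960, 3840]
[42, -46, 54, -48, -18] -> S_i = Random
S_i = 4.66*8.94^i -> [4.66, 41.66, 372.44, 3329.65, 29767.06]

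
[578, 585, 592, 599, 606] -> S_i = 578 + 7*i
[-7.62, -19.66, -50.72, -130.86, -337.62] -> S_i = -7.62*2.58^i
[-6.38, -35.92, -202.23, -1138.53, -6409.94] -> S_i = -6.38*5.63^i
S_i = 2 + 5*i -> [2, 7, 12, 17, 22]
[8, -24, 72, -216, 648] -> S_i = 8*-3^i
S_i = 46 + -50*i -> [46, -4, -54, -104, -154]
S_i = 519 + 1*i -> [519, 520, 521, 522, 523]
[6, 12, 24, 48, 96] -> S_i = 6*2^i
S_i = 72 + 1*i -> [72, 73, 74, 75, 76]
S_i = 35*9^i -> [35, 315, 2835, 25515, 229635]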